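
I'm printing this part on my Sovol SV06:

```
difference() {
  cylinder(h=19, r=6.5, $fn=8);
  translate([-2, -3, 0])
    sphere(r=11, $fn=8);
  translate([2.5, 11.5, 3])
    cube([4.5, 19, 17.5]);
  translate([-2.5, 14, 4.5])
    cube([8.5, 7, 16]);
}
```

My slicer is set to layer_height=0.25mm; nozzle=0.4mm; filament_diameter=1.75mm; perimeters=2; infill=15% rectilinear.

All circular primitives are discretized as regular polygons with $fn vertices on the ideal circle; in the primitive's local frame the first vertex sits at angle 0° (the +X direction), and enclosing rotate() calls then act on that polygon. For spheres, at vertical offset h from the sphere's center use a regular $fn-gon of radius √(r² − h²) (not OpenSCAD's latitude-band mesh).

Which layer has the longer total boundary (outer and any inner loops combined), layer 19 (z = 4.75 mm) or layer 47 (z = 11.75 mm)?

layer 47 (z = 11.75 mm)

Layer 19 (z = 4.75): the r=6.5 cylinder gives a regular 8-gon of circumradius 6.5 (constant along its height) (perimeter = 2·8·6.500·sin(180°/8) = 39.80 mm); the r=11 sphere at (-2, -3) slices to a regular 8-gon of circumradius 9.922 (√(r²−h²) with h=4.75 from center) (perimeter = 2·8·9.922·sin(180°/8) = 60.75 mm); the cube at (2.5, 11.5) (footprint 4.5×19) is included at this height (perimeter 47.00 mm); the cube at (-2.5, 14) (footprint 8.5×7) is included at this height (perimeter 31.00 mm); Taking the first minus the rest: starting from the r=6.5 cylinder, the r=11 sphere at (-2, -3) partially overlaps it — only the 117.49 mm² overlap (of its 278.42 mm²) is removed, clipping the outline; the 4.5×19 cube at (2.5, 11.5) misses the remaining region (no effect); the 8.5×7 cube at (-2.5, 14) misses the remaining region (no effect) — boundary = 11.76 mm. So its perimeter = 11.76 mm. Layer 47 (z = 11.75): the cylinder: section is a regular 8-gon, circumradius r=6.5 (perimeter = 2·8·6.500·sin(180°/8) = 39.80 mm); the sphere at (-2, -3) is not intersected at this z (|z−center|=11.750 > r=11); the 4.5×19 cube at (2.5, 11.5) contributes its full rectangle (perimeter 47.00 mm); the cube at (-2.5, 14) (footprint 8.5×7) is included at this height (perimeter 31.00 mm); Taking the first minus the rest: starting from the r=6.5 cylinder, the 4.5×19 cube at (2.5, 11.5) misses the remaining region (no effect); the 8.5×7 cube at (-2.5, 14) misses the remaining region (no effect) — boundary = 39.80 mm. So its perimeter = 39.80 mm. Layer 47 is larger (39.80 vs 11.76 mm).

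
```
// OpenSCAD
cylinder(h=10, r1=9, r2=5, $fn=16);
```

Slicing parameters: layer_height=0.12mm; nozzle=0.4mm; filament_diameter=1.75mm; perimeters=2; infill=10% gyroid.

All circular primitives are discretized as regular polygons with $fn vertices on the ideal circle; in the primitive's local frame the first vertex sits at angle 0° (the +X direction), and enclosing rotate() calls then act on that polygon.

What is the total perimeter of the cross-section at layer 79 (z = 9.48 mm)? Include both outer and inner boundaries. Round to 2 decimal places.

At z = 9.48 mm: the cone contributes a regular 16-gon of circumradius 5.208 (interpolated between r1=9 and r2=5 at t=0.948) (perimeter = 2·16·5.208·sin(180°/16) = 32.51 mm). Overall, the cross-section is a single solid region. Total boundary length (outer) = 32.51 mm.

32.51 mm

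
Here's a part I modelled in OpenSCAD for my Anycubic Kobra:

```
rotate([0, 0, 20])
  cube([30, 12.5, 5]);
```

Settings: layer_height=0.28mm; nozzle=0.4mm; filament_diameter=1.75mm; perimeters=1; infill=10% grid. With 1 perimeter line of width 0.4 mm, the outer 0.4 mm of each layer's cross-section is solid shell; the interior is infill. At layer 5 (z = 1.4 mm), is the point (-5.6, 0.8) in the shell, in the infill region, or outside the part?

At z = 1.4 mm: the cube is present — its section is the full 30×12.5 rectangle; (whole slice rotated 20° about Z — lengths, areas and connectivity unchanged). Overall, the cross-section is a single solid region. Undo the 20° rotation: the query point maps to (-4.989, 2.667) in the un-rotated model frame. The nearest boundary edge runs (0.00, 12.50)→(0.00, 0.00); distance from the point to it = 4.99 mm. The point is not inside any of the regions above, so it lies outside the cross-section (4.99 mm from the nearest boundary).

outside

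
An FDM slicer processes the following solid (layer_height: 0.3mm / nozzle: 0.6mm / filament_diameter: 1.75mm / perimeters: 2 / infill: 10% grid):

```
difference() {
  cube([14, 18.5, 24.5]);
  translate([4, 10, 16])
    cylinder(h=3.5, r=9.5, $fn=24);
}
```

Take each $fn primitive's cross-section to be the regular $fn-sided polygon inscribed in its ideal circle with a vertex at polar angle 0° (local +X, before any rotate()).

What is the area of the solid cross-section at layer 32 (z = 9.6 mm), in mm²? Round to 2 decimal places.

At z = 9.6 mm: the 14×18.5 cube contributes its full rectangle (area 259.00 mm²); the cylinder at (4, 10) does not reach this height (z outside [16, 19.5]); Subtracting the remaining from the first: none of the subtracted shapes is present at this height, so the 14×18.5 cube is unchanged — area = 259.00 mm². Overall, the cross-section is a single solid region. Net area = 259.00 mm².

259.00 mm²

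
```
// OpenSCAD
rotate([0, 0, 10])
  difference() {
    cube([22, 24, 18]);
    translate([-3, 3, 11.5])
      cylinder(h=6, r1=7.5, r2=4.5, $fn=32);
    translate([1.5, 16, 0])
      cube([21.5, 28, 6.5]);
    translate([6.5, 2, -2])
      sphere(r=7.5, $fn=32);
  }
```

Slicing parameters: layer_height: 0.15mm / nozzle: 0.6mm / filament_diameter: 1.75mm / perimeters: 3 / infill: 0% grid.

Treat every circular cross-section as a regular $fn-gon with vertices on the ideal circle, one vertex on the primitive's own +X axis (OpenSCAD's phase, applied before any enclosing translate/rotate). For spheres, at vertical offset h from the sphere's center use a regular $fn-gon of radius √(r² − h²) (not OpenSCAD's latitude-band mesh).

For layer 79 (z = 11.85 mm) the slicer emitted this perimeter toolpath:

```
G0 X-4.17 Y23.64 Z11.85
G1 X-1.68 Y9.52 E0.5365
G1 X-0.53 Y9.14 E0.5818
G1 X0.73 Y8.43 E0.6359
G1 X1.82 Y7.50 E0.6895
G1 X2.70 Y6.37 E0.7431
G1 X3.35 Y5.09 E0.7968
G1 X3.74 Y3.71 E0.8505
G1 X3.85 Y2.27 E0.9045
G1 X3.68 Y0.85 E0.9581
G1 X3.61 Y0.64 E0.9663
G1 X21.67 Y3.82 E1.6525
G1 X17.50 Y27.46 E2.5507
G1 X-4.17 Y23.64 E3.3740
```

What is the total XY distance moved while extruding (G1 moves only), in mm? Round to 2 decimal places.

90.17 mm

Sum the Euclidean lengths of each G1 segment: total = 90.17 mm.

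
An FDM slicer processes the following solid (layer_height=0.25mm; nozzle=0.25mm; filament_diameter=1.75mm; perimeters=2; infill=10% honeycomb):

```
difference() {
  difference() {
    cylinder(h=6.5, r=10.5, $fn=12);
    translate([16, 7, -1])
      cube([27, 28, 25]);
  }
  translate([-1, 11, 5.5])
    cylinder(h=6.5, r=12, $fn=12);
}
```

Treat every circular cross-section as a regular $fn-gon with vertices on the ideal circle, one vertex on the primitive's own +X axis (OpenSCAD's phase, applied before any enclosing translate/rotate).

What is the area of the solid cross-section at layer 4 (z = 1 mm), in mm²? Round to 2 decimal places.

At z = 1 mm: the cylinder: section is a regular 12-gon, circumradius r=10.5 (area = (12/2)·10.500²·sin(360°/12) = 330.75 mm²); the cube at (16, 7) is present — its section is the full 27×28 rectangle (area 756.00 mm²); Taking the first minus the rest: starting from the r=10.5 cylinder (330.75 mm²), the 27×28 cube at (16, 7) misses the remaining region (no effect) — area = 330.75 mm²; the cylinder at (-1, 11) is not intersected at this z (z outside [5.5, 12]); Subtracting the remaining from the first: none of the subtracted shapes is present at this height, so the result so far is unchanged — area = 330.75 mm². Overall, the cross-section is a single solid region. Net area = 330.75 mm².

330.75 mm²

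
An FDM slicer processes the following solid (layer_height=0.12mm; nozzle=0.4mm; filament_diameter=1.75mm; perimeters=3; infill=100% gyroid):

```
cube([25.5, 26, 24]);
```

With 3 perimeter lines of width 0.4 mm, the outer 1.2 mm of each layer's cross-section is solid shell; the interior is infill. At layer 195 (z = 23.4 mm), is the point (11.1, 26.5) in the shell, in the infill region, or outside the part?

At z = 23.4 mm: the cube is present — its section is the full 25.5×26 rectangle. Overall, the cross-section is a single solid region. The nearest boundary edge runs (25.50, 26.00)→(0.00, 26.00); distance from the point to it = 0.50 mm. The point is not inside any of the regions above, so it lies outside the cross-section (0.50 mm from the nearest boundary).

outside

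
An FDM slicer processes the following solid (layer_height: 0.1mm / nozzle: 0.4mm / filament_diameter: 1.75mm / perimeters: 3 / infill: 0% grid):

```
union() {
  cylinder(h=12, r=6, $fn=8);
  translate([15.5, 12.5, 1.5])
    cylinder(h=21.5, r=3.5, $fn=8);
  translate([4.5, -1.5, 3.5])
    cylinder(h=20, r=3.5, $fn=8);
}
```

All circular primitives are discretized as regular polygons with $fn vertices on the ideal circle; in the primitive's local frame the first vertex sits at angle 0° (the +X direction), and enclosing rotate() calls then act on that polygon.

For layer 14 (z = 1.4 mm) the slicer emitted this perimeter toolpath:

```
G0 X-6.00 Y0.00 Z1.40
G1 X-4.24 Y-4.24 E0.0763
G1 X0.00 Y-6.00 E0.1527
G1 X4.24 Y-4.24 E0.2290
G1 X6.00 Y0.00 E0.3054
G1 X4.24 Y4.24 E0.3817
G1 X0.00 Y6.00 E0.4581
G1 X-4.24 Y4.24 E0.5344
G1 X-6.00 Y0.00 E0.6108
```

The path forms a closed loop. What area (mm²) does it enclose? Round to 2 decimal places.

Apply the shoelace formula to the sequence of (X, Y) vertices; enclosed area = 101.76 mm².

101.76 mm²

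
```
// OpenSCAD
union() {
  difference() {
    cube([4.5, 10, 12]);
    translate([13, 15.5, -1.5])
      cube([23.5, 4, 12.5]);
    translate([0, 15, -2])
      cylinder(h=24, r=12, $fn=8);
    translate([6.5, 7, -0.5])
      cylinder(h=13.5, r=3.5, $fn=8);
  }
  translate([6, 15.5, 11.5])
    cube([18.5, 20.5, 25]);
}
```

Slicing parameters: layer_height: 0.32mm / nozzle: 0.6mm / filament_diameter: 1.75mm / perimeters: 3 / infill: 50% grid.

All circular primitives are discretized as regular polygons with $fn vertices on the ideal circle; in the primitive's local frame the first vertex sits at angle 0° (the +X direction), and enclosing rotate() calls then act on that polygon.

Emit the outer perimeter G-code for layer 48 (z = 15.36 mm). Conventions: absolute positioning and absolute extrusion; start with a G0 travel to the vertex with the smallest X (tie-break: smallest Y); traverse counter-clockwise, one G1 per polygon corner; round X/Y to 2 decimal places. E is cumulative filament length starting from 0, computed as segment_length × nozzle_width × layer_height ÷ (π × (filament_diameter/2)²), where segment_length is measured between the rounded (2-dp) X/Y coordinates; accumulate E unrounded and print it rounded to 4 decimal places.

At z = 15.36 mm: the cube is not intersected at this z (z outside [0, 12]); the cube at (13, 15.5) is not intersected at this z (z outside [-1.5, 11]); the r=12 cylinder at (0, 15) gives a regular 8-gon of circumradius 12 (constant along its height); the cylinder at (6.5, 7) is absent (z outside [-0.5, 13]); Subtracting the remaining from the first: the first operand is absent here, so nothing remains; the 18.5×20.5 cube at (6, 15.5) contributes its full rectangle; Combining (union): only the 18.5×20.5 cube at (6, 15.5) is present, so the union is just that shape — 1 connected region. The outline is a single polygon with 4 vertices. Extrusion per mm of travel: 0.6 × 0.32 / (π × 0.875²) = 0.079824. Accumulating E over each segment gives final E = 6.2263.

G0 X6.00 Y15.50 Z15.36
G1 X24.50 Y15.50 E1.4767
G1 X24.50 Y36.00 E3.1131
G1 X6.00 Y36.00 E4.5899
G1 X6.00 Y15.50 E6.2263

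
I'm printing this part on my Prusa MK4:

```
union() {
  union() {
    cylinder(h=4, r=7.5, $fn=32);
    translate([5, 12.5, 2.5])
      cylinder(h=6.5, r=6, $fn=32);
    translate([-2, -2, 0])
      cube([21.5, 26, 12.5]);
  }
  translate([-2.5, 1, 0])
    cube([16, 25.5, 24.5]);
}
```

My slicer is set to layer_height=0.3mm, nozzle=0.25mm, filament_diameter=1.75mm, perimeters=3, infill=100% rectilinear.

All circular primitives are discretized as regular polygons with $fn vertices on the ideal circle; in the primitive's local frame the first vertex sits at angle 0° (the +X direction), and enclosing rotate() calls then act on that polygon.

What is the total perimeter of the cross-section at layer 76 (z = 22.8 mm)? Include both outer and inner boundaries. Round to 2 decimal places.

At z = 22.8 mm: the cylinder is not intersected at this z (z outside [0, 4]); the cylinder at (5, 12.5) is absent (z outside [2.5, 9]); the cube at (-2, -2) does not reach this height (z outside [0, 12.5]); Merging all regions: nothing is present at this height; the cube at (-2.5, 1) (footprint 16×25.5) is included at this height (perimeter 83.00 mm); Merging all regions: only the 16×25.5 cube at (-2.5, 1) is present, so the union is just that shape — boundary = 83.00 mm. Overall, the cross-section is a single solid region. Total boundary length (outer) = 83.00 mm.

83.00 mm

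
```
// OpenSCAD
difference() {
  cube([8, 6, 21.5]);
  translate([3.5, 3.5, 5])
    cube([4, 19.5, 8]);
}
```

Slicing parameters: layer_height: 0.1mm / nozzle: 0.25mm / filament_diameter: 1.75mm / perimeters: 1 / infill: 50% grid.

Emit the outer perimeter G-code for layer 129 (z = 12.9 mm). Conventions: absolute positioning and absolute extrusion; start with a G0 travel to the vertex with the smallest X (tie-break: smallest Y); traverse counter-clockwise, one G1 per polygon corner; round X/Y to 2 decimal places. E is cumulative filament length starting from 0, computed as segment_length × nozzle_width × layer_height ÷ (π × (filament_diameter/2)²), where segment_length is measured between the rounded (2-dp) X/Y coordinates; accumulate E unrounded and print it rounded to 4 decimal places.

At z = 12.9 mm: the cube is present — its section is the full 8×6 rectangle; the 4×19.5 cube at (3.5, 3.5) contributes its full rectangle; After the difference (first − rest): starting from the 8×6 cube, the 4×19.5 cube at (3.5, 3.5) partially overlaps it — only the 10.00 mm² overlap (of its 78.00 mm²) is removed, clipping the outline — 1 connected region. The outline is a single polygon with 8 vertices. Extrusion per mm of travel: 0.25 × 0.1 / (π × 0.875²) = 0.010394. Accumulating E over each segment gives final E = 0.3430.

G0 X0.00 Y0.00 Z12.90
G1 X8.00 Y0.00 E0.0832
G1 X8.00 Y6.00 E0.1455
G1 X7.50 Y6.00 E0.1507
G1 X7.50 Y3.50 E0.1767
G1 X3.50 Y3.50 E0.2183
G1 X3.50 Y6.00 E0.2443
G1 X0.00 Y6.00 E0.2806
G1 X0.00 Y0.00 E0.3430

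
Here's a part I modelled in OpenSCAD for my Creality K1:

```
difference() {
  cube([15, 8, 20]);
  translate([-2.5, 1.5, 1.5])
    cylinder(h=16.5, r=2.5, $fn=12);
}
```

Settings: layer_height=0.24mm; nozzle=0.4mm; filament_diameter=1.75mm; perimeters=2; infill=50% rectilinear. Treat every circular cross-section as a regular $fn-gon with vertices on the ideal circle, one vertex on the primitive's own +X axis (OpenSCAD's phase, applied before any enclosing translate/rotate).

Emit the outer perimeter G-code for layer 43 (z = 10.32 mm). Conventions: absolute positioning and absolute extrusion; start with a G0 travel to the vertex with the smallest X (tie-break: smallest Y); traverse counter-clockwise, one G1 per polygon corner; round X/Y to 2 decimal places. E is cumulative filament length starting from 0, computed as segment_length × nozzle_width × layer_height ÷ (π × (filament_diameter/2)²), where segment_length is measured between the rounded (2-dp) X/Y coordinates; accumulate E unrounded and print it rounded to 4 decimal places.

At z = 10.32 mm: the cube is present — its section is the full 15×8 rectangle; the r=2.5 cylinder at (-2.5, 1.5) gives a regular 12-gon of circumradius 2.5 (constant along its height); Subtracting the remaining from the first: starting from the 15×8 cube, the r=2.5 cylinder at (-2.5, 1.5) misses the remaining region (no effect) — 1 connected region. The outline is a single polygon with 4 vertices. Extrusion per mm of travel: 0.4 × 0.24 / (π × 0.875²) = 0.039912. Accumulating E over each segment gives final E = 1.8360.

G0 X0.00 Y0.00 Z10.32
G1 X15.00 Y0.00 E0.5987
G1 X15.00 Y8.00 E0.9180
G1 X0.00 Y8.00 E1.5167
G1 X0.00 Y0.00 E1.8360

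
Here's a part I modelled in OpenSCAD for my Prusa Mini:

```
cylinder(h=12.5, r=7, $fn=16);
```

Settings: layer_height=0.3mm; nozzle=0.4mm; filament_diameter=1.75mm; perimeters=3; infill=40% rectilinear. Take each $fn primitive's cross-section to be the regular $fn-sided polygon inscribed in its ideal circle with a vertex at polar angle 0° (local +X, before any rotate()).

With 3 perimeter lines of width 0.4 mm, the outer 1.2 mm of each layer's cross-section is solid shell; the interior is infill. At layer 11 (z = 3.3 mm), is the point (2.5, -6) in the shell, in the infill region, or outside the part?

At z = 3.3 mm: the cylinder: section is a regular 16-gon, circumradius r=7. Overall, the cross-section is a single solid region. The nearest boundary edge runs (2.68, -6.47)→(4.95, -4.95); distance from the point to it = 0.49 mm. The point is inside the cross-section, 0.49 mm from the nearest boundary — within the 1.2 mm shell band (3 × 0.4).

shell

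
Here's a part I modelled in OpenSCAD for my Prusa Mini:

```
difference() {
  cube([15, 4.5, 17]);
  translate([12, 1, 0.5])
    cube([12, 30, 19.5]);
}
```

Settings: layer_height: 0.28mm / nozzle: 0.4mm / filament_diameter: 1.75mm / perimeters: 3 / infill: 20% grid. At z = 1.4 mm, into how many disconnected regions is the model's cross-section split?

At z = 1.4 mm: the 15×4.5 cube contributes its full rectangle; the cube at (12, 1) (footprint 12×30) is included at this height; After the difference (first − rest): starting from the 15×4.5 cube, the 12×30 cube at (12, 1) partially overlaps it — only the 10.50 mm² overlap (of its 360.00 mm²) is removed, clipping the outline — 1 connected region. The result has 1 disconnected region.

1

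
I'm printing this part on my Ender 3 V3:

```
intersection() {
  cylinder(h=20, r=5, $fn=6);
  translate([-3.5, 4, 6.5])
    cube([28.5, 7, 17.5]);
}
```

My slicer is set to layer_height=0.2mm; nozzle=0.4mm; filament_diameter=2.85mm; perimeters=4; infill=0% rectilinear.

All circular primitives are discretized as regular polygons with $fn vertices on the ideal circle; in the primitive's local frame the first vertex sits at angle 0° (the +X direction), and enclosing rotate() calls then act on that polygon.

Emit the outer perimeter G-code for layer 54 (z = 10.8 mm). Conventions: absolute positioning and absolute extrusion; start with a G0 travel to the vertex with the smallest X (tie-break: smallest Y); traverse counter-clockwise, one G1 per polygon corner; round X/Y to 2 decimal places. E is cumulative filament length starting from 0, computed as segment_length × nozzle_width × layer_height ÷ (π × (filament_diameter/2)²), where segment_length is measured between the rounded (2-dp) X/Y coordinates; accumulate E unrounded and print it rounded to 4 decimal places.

G0 X-2.69 Y4.00 Z10.80
G1 X2.69 Y4.00 E0.0675
G1 X2.50 Y4.33 E0.0722
G1 X-2.50 Y4.33 E0.1349
G1 X-2.69 Y4.00 E0.1397

At z = 10.8 mm: the cylinder: section is a regular 6-gon, circumradius r=5; the cube at (-3.5, 4) is present — its section is the full 28.5×7 rectangle; Taking the intersection: the 28.5×7 cube at (-3.5, 4) partially overlaps the r=5 cylinder; clipping to the common part keeps 1.71 mm² — 1 connected region. The outline is a single polygon with 4 vertices. Extrusion per mm of travel: 0.4 × 0.2 / (π × 1.425²) = 0.012540. Accumulating E over each segment gives final E = 0.1397.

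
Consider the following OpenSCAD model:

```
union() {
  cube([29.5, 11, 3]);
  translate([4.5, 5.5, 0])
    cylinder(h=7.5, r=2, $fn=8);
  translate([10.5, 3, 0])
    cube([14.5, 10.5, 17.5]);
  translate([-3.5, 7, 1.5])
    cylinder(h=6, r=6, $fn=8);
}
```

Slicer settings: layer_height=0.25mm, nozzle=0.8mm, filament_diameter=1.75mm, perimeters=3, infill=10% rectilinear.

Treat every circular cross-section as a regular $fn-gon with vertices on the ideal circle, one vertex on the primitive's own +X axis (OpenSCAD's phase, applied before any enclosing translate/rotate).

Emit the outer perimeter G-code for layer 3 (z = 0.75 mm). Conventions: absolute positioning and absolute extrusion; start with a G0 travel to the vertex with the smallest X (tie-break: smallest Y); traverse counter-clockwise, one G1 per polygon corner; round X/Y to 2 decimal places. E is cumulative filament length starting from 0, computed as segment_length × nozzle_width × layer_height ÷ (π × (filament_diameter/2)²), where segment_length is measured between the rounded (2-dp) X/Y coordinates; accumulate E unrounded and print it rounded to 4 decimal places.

G0 X0.00 Y0.00 Z0.75
G1 X29.50 Y0.00 E2.4529
G1 X29.50 Y11.00 E3.3676
G1 X25.00 Y11.00 E3.7418
G1 X25.00 Y13.50 E3.9496
G1 X10.50 Y13.50 E5.1553
G1 X10.50 Y11.00 E5.3632
G1 X0.00 Y11.00 E6.2363
G1 X0.00 Y0.00 E7.1509

At z = 0.75 mm: the cube (footprint 29.5×11) is included at this height; the cylinder at (4.5, 5.5): section is a regular 8-gon, circumradius r=2; the cube at (10.5, 3) is present — its section is the full 14.5×10.5 rectangle; the cylinder at (-3.5, 7) does not reach this height (z outside [1.5, 7.5]); Merging all regions: the regions partially overlap (shared area 127.31 mm²), so overlapping operands fuse into one piece — 1 connected region. The outline is a single polygon with 8 vertices. Extrusion per mm of travel: 0.8 × 0.25 / (π × 0.875²) = 0.083150. Accumulating E over each segment gives final E = 7.1509.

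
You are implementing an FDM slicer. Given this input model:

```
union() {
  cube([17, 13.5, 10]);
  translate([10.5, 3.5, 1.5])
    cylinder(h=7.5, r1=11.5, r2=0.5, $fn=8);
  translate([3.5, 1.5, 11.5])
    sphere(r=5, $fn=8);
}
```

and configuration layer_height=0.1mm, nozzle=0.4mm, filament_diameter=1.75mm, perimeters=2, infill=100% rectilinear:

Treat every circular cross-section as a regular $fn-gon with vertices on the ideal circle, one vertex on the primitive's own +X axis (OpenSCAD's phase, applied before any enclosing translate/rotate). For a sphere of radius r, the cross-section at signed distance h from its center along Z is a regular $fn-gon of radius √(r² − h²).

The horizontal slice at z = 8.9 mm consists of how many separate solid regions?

At z = 8.9 mm: the cube (footprint 17×13.5) is included at this height; the cone at (10.5, 3.5) contributes a regular 8-gon of circumradius 0.647 (interpolated between r1=11.5 and r2=0.5 at t=0.987); the sphere at (3.5, 1.5): section is a regular 8-gon, circumradius = √(r²−h²) = √(5²−2.6²) = 4.271; Merging all regions: the regions partially overlap (shared area 37.45 mm²), so overlapping operands fuse into one piece — 1 connected region. The result has 1 disconnected region.

1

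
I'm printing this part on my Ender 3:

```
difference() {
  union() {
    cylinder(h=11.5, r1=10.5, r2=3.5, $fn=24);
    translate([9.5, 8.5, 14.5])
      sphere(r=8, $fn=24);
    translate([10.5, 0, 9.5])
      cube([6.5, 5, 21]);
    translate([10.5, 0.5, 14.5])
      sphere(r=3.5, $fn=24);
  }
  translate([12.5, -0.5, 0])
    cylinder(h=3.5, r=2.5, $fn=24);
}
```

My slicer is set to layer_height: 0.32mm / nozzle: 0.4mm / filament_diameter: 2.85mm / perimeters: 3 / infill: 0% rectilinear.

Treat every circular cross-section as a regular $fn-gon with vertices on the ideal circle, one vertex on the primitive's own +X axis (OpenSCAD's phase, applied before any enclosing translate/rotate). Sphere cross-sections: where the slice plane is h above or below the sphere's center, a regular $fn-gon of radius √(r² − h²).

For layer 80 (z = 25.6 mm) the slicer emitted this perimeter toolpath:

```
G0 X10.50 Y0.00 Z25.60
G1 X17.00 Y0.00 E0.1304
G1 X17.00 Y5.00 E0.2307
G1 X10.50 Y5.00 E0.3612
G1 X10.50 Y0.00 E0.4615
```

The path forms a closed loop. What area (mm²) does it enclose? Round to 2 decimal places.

Apply the shoelace formula to the sequence of (X, Y) vertices; enclosed area = 32.50 mm².

32.50 mm²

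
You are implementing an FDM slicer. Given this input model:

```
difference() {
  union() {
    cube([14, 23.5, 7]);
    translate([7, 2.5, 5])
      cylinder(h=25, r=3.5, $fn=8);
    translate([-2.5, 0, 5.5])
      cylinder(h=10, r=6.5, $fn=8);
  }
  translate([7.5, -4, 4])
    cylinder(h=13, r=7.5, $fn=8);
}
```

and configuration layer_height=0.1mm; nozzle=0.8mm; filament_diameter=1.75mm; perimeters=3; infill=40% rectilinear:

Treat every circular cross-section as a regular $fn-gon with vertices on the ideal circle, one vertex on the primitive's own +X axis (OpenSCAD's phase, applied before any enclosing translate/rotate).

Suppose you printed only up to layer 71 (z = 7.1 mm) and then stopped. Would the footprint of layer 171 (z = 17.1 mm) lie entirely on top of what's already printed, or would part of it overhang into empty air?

part overhangs

Compare the two slices. At z = 7.1: the cube does not reach this height (z outside [0, 7]); the r=3.5 cylinder at (7, 2.5) gives a regular 8-gon of circumradius 3.5 (constant along its height) (area = (8/2)·3.500²·sin(360°/8) = 34.65 mm²); the r=6.5 cylinder at (-2.5, 0) gives a regular 8-gon of circumradius 6.5 (constant along its height) (area = (8/2)·6.500²·sin(360°/8) = 119.50 mm²); Merging all regions: the 2 present regions are separate (no shared area or edge), so areas and boundary lengths simply add and each stays a separate island — area = 154.15 mm²; the r=7.5 cylinder at (7.5, -4) contributes a regular 8-gon of circumradius 7.5 (area = (8/2)·7.500²·sin(360°/8) = 159.10 mm²); After the difference (first − rest): starting from the result so far (154.15 mm²), the r=7.5 cylinder at (7.5, -4) partially overlaps it — only the 33.09 mm² overlap (of its 159.10 mm²) is removed, clipping the outline — area = 121.06 mm². At z = 17.1: the cube is absent (z outside [0, 7]); the r=3.5 cylinder at (7, 2.5) gives a regular 8-gon of circumradius 3.5 (constant along its height) (area = (8/2)·3.500²·sin(360°/8) = 34.65 mm²); the cylinder at (-2.5, 0) is not intersected at this z (z outside [5.5, 15.5]); Combining (union): only the r=3.5 cylinder at (7, 2.5) is present, so the union is just that shape — area = 34.65 mm²; the cylinder at (7.5, -4) is not intersected at this z (z outside [4, 17]); Subtracting the remaining from the first: none of the subtracted shapes is present at this height, so that combined region is unchanged — area = 34.65 mm². Checking containment: at z = 17.1 the cross-section extends beyond the z = 7.1 cross-section by about 19.23 mm².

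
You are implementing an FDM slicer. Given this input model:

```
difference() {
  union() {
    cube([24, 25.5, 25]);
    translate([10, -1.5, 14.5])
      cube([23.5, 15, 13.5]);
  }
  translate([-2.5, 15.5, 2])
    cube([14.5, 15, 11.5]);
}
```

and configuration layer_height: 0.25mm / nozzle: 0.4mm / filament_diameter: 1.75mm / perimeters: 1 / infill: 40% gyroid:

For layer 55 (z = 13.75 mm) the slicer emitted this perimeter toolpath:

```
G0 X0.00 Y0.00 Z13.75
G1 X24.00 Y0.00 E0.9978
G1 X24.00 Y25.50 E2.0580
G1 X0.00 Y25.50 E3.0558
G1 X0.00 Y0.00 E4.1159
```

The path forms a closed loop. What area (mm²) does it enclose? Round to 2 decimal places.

612.00 mm²

Apply the shoelace formula to the sequence of (X, Y) vertices; enclosed area = 612.00 mm².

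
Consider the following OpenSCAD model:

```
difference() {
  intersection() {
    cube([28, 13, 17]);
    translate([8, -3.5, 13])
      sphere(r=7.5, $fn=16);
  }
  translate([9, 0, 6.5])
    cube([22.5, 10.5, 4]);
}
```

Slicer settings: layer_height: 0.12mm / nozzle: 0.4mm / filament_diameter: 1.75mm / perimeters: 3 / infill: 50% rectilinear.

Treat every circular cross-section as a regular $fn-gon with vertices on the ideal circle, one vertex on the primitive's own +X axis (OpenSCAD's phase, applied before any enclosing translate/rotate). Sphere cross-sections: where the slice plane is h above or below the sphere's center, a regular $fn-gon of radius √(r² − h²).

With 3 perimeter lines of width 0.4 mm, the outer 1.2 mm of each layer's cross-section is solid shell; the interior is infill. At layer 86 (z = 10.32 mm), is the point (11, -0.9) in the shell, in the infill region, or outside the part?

At z = 10.32 mm: the 28×13 cube contributes its full rectangle; the r=7.5 sphere at (8, -3.5) slices to a regular 16-gon of circumradius 7.005 (√(r²−h²) with h=2.68 from center); Keeping only the common overlap: the r=7.5 sphere at (8, -3.5) partially overlaps the 28×13 cube; clipping to the common part keeps 28.83 mm² — 1 connected region; the cube at (9, 0) is present — its section is the full 22.5×10.5 rectangle; Taking the first minus the rest: starting from the result so far, the 22.5×10.5 cube at (9, 0) partially overlaps it — only the 11.01 mm² overlap (of its 236.25 mm²) is removed, clipping the outline — 1 connected region. Overall, the cross-section is a single solid region. The nearest boundary edge runs (9.00, 3.31)→(9.00, 0.00); distance from the point to it = 2.19 mm. The point is not inside any of the regions above, so it lies outside the cross-section (2.19 mm from the nearest boundary).

outside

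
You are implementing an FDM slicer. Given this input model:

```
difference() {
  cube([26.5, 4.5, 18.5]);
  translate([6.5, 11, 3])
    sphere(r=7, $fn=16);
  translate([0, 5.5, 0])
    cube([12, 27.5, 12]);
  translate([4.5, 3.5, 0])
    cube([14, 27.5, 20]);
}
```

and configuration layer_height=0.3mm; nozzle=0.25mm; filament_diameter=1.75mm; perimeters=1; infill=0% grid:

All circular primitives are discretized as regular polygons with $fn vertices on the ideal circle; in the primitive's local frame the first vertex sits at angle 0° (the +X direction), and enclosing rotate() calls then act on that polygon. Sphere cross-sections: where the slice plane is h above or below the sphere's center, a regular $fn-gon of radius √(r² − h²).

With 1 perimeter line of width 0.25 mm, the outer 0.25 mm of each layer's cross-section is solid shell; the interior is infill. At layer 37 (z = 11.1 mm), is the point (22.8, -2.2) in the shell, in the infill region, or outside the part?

outside

At z = 11.1 mm: the cube is present — its section is the full 26.5×4.5 rectangle; the sphere at (6.5, 11) does not reach this height (|z−center|=8.100 > r=7); the cube at (0, 5.5) (footprint 12×27.5) is included at this height; the 14×27.5 cube at (4.5, 3.5) contributes its full rectangle; After the difference (first − rest): starting from the 26.5×4.5 cube, the 12×27.5 cube at (0, 5.5) misses the remaining region (no effect); the 14×27.5 cube at (4.5, 3.5) partially overlaps it — only the 14.00 mm² overlap (of its 385.00 mm²) is removed, clipping the outline — 1 connected region. Overall, the cross-section is a single solid region. The nearest boundary edge runs (26.50, 0.00)→(0.00, 0.00); distance from the point to it = 2.20 mm. The point is not inside any of the regions above, so it lies outside the cross-section (2.20 mm from the nearest boundary).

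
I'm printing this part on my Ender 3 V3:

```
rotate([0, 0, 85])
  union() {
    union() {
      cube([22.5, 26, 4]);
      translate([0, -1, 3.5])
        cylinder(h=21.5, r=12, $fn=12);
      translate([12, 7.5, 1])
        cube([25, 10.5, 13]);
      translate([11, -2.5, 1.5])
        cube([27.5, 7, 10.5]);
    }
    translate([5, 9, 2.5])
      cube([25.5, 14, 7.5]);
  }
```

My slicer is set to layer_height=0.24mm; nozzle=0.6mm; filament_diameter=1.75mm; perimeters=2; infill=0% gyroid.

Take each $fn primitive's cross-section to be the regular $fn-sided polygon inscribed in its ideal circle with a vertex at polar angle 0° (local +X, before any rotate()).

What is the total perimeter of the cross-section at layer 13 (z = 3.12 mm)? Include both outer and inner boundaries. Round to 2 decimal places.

At z = 3.12 mm: the cube (footprint 22.5×26) is included at this height (perimeter 97.00 mm); the cylinder at (0, -1) does not reach this height (z outside [3.5, 25]); the cube at (12, 7.5) (footprint 25×10.5) is included at this height (perimeter 71.00 mm); the cube at (11, -2.5) is present — its section is the full 27.5×7 rectangle (perimeter 69.00 mm); Combining (union): the regions partially overlap (shared area 162.00 mm²), so the edge portions inside another operand are dropped and the merged outline is re-measured after clipping — boundary = 163.00 mm; the 25.5×14 cube at (5, 9) contributes its full rectangle (perimeter 79.00 mm); Taking the union: the regions partially overlap (shared area 317.00 mm²), so the edge portions inside another operand are dropped and the merged outline is re-measured after clipping — boundary = 163.00 mm; (rotated 85° about Z; rotation is an isometry so areas/perimeters/island counts are preserved). Overall, the cross-section is a single solid region. Total boundary length (outer) = 163.00 mm.

163.00 mm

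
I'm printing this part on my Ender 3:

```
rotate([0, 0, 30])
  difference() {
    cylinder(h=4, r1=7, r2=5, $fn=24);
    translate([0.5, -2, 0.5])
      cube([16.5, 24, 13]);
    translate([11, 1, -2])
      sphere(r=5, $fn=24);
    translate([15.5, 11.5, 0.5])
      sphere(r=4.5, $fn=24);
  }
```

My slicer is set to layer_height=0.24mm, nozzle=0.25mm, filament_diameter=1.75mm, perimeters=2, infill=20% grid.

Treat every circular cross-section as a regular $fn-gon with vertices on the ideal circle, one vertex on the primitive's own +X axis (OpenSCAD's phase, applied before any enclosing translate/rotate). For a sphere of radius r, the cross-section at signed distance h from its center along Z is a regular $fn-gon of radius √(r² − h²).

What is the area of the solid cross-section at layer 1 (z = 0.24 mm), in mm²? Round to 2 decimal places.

At z = 0.24 mm: the cone contributes a regular 24-gon of circumradius 6.880 (interpolated between r1=7 and r2=5 at t=0.060) (area = (24/2)·6.880²·sin(360°/24) = 147.01 mm²); the cube at (0.5, -2) is not intersected at this z (z outside [0.5, 13.5]); the r=5 sphere at (11, 1) slices to a regular 24-gon of circumradius 4.470 (√(r²−h²) with h=2.24 from center) (area = (24/2)·4.470²·sin(360°/24) = 62.06 mm²); the r=4.5 sphere at (15.5, 11.5) slices to a regular 24-gon of circumradius 4.492 (√(r²−h²) with h=0.26 from center) (area = (24/2)·4.492²·sin(360°/24) = 62.68 mm²); Subtracting the remaining from the first: starting from the cone (147.01 mm²), the r=5 sphere at (11, 1) partially overlaps it — only the 0.37 mm² overlap (of its 62.06 mm²) is removed, clipping the outline; the r=4.5 sphere at (15.5, 11.5) misses the remaining region (no effect) — area = 146.64 mm²; (whole slice rotated 30° about Z — lengths, areas and connectivity unchanged). Overall, the cross-section is a single solid region. Net area = 146.64 mm².

146.64 mm²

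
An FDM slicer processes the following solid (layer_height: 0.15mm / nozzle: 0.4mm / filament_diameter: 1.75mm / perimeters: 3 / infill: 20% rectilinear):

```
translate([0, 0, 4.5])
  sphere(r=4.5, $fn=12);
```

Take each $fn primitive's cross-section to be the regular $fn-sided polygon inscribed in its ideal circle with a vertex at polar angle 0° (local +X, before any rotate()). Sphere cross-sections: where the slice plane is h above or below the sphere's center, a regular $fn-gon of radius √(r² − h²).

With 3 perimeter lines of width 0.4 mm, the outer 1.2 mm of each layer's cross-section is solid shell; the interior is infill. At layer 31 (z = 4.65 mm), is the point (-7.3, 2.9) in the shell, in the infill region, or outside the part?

outside

At z = 4.65 mm: the r=4.5 sphere contributes a regular 12-gon of circumradius √(4.5²−0.15²) = 4.497. Overall, the cross-section is a single solid region. The nearest boundary edge runs (-3.89, 2.25)→(-4.50, 0.00); distance from the point to it = 3.46 mm. The point is not inside any of the regions above, so it lies outside the cross-section (3.46 mm from the nearest boundary).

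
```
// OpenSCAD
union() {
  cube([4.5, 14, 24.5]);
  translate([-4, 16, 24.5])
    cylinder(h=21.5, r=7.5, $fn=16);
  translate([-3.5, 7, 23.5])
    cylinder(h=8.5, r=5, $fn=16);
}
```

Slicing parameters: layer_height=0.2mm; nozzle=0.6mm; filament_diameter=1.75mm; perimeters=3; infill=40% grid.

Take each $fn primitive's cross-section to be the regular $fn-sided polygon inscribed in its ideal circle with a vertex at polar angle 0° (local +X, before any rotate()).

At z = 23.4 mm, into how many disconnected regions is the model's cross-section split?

At z = 23.4 mm: the 4.5×14 cube contributes its full rectangle; the cylinder at (-4, 16) is not intersected at this z (z outside [24.5, 46]); the cylinder at (-3.5, 7) is absent (z outside [23.5, 32]); Taking the union: only the 4.5×14 cube is present, so the union is just that shape — 1 connected region. The result has 1 disconnected region.

1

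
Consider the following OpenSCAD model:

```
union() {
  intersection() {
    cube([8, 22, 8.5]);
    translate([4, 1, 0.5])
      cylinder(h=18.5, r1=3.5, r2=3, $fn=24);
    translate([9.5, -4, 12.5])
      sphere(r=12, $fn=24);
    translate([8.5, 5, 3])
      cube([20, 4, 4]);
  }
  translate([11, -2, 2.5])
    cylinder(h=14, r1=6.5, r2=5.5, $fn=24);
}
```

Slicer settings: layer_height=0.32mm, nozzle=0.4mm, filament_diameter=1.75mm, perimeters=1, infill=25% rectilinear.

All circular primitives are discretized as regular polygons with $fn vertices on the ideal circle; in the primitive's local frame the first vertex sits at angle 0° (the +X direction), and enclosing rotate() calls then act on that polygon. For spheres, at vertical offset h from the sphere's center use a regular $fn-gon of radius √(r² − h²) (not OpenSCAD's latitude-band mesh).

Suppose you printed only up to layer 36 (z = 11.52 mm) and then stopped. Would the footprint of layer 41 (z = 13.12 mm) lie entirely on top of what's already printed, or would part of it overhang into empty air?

entirely on top

Compare the two slices. At z = 11.52: the cube is not intersected at this z (z outside [0, 8.5]); the cone at (4, 1) (r1=3.5→r2=3) has section circumradius 3.202 here — a regular 24-gon (area = (24/2)·3.202²·sin(360°/24) = 31.85 mm²); the r=12 sphere at (9.5, -4) contributes a regular 24-gon of circumradius √(12²−0.98²) = 11.960 (area = (24/2)·11.960²·sin(360°/24) = 444.26 mm²); the cube at (8.5, 5) is absent (z outside [3, 7]); Taking the intersection: at least one operand is absent at this height, so nothing remains; the cone at (11, -2): at t=0.644 of its height the radius interpolates to r₁+(r₂−r₁)t = 5.856, giving a regular 24-gon of that circumradius (area = (24/2)·5.856²·sin(360°/24) = 106.50 mm²); Combining (union): only the cone at (11, -2) is present, so the union is just that shape — area = 106.50 mm². At z = 13.12: the cube is not intersected at this z (z outside [0, 8.5]); the cone at (4, 1) (r1=3.5→r2=3) has section circumradius 3.159 here — a regular 24-gon (area = (24/2)·3.159²·sin(360°/24) = 30.99 mm²); the r=12 sphere at (9.5, -4) slices to a regular 24-gon of circumradius 11.984 (√(r²−h²) with h=0.62 from center) (area = (24/2)·11.984²·sin(360°/24) = 446.05 mm²); the cube at (8.5, 5) is not intersected at this z (z outside [3, 7]); Keeping only the common overlap: at least one operand is absent at this height, so nothing remains; the cone at (11, -2): at t=0.759 of its height the radius interpolates to r₁+(r₂−r₁)t = 5.741, giving a regular 24-gon of that circumradius (area = (24/2)·5.741²·sin(360°/24) = 102.38 mm²); Merging all regions: only the cone at (11, -2) is present, so the union is just that shape — area = 102.38 mm². Checking containment: the cross-section at z = 13.12 is a subset of the cross-section at z = 11.52.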